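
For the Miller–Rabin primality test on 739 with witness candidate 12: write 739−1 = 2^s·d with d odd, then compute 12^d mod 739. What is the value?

738

739 − 1 = 738 = 2^1 · 369, so d = 369.
12^1 ≡ 12 (mod 739)
12^2 ≡ 12^2 = 144 ≡ 144 (mod 739)
12^4 ≡ 144^2 = 20736 ≡ 44 (mod 739)
12^8 ≡ 44^2 = 1936 ≡ 458 (mod 739)
12^16 ≡ 458^2 = 209764 ≡ 627 (mod 739)
12^32 ≡ 627^2 = 393129 ≡ 720 (mod 739)
12^64 ≡ 720^2 = 518400 ≡ 361 (mod 739)
12^128 ≡ 361^2 = 130321 ≡ 257 (mod 739)
12^256 ≡ 257^2 = 66049 ≡ 278 (mod 739)
369 = 256 + 64 + 32 + 16 + 1 in binary powers of 2.
So 12^369 ≡ 278 · 361 · 720 · 627 · 12 ≡ 738 (mod 739).
Since 12^d ≡ 738 (mod 739), base 12 does not prove 739 composite.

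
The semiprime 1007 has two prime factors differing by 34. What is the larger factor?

53

Since p = q + 34, we have 1007 = q(q + 34), so q² + 34q − 1007 = 0.
Discriminant: 34² + 4·1007 = 1156 + 4028 = 5184; √5184 = 72.
q = (−34 + 72)/2 = 19, and p = q + 34 = 53.
Check: 19 · 53 = 1007.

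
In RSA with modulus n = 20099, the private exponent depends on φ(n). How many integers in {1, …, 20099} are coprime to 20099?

19800

Factor: 20099 = 101 · 199.
φ(20099) = (101−1) · (199−1) = 100 · 198 = 19800.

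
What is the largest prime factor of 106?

106 = 2 · 53
53 is prime.
So 106 = 2 · 53; the largest prime factor is 53.

53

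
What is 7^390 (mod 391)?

7^1 ≡ 7 (mod 391)
7^2 ≡ 7^2 = 49 ≡ 49 (mod 391)
7^4 ≡ 49^2 = 2401 ≡ 55 (mod 391)
7^8 ≡ 55^2 = 3025 ≡ 288 (mod 391)
7^16 ≡ 288^2 = 82944 ≡ 52 (mod 391)
7^32 ≡ 52^2 = 2704 ≡ 358 (mod 391)
7^64 ≡ 358^2 = 128164 ≡ 307 (mod 391)
7^128 ≡ 307^2 = 94249 ≡ 18 (mod 391)
7^256 ≡ 18^2 = 324 ≡ 324 (mod 391)
390 = 256 + 128 + 4 + 2 in binary powers of 2.
So 7^390 ≡ 324 · 18 · 55 · 49 ≡ 213 (mod 391).
Since 213 ≠ 1, base 7 is a Fermat witness: 391 is composite.

213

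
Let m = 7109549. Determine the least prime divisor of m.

7109549 is odd.
Digit sum 35, not divisible by 3.
Ends in 9: not divisible by 5.
7: 7109549 = 7·1015649 + 6
11: 7109549 = 11·646322 + 7
13: 7109549 = 13·546888 + 5
17: 7109549 = 17·418208 + 13
19: 7109549 = 19·374186 + 15
23: 7109549 = 23·309110 + 19
29: 7109549 = 29·245156 + 25
31: 7109549 = 31·229340 + 9
37: 7109549 = 37·192149 + 36
41: 7109549 = 41·173403 + 26
43: 7109549 = 43·165338 + 15
47: 7109549 = 47·151267

47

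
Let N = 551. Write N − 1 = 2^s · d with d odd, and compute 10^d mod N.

98

551 − 1 = 550 = 2^1 · 275, so d = 275.
10^1 ≡ 10 (mod 551)
10^2 ≡ 10^2 = 100 ≡ 100 (mod 551)
10^4 ≡ 100^2 = 10000 ≡ 82 (mod 551)
10^8 ≡ 82^2 = 6724 ≡ 112 (mod 551)
10^16 ≡ 112^2 = 12544 ≡ 422 (mod 551)
10^32 ≡ 422^2 = 178084 ≡ 111 (mod 551)
10^64 ≡ 111^2 = 12321 ≡ 199 (mod 551)
10^128 ≡ 199^2 = 39601 ≡ 480 (mod 551)
10^256 ≡ 480^2 = 230400 ≡ 82 (mod 551)
275 = 256 + 16 + 2 + 1 in binary powers of 2.
So 10^275 ≡ 82 · 422 · 100 · 10 ≡ 98 (mod 551).
Squaring chain: 98; never reaches −1, so base 10 is a Miller–Rabin witness that 551 is composite.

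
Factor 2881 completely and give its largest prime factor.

2881 = 43 · 67
67 is prime.
So 2881 = 43 · 67; the largest prime factor is 67.

67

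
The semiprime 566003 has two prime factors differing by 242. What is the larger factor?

883

Since p = q + 242, we have 566003 = q(q + 242), so q² + 242q − 566003 = 0.
Discriminant: 242² + 4·566003 = 58564 + 2264012 = 2322576; √2322576 = 1524.
q = (−242 + 1524)/2 = 641, and p = q + 242 = 883.
Check: 641 · 883 = 566003.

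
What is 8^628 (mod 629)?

8^1 ≡ 8 (mod 629)
8^2 ≡ 8^2 = 64 ≡ 64 (mod 629)
8^4 ≡ 64^2 = 4096 ≡ 322 (mod 629)
8^8 ≡ 322^2 = 103684 ≡ 528 (mod 629)
8^16 ≡ 528^2 = 278784 ≡ 137 (mod 629)
8^32 ≡ 137^2 = 18769 ≡ 528 (mod 629)
8^64 ≡ 528^2 = 278784 ≡ 137 (mod 629)
8^128 ≡ 137^2 = 18769 ≡ 528 (mod 629)
8^256 ≡ 528^2 = 278784 ≡ 137 (mod 629)
8^512 ≡ 137^2 = 18769 ≡ 528 (mod 629)
628 = 512 + 64 + 32 + 16 + 4 in binary powers of 2.
So 8^628 ≡ 528 · 137 · 528 · 137 · 322 ≡ 322 (mod 629).
Since 322 ≠ 1, base 8 is a Fermat witness: 629 is composite.

322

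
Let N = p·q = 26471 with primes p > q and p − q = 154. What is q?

Since p = q + 154, we have 26471 = q(q + 154), so q² + 154q − 26471 = 0.
Discriminant: 154² + 4·26471 = 23716 + 105884 = 129600; √129600 = 360.
q = (−154 + 360)/2 = 103, and p = q + 154 = 257.
Check: 103 · 257 = 26471.

103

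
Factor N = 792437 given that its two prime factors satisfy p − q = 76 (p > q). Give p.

Since p = q + 76, we have 792437 = q(q + 76), so q² + 76q − 792437 = 0.
Discriminant: 76² + 4·792437 = 5776 + 3169748 = 3175524; √3175524 = 1782.
q = (−76 + 1782)/2 = 853, and p = q + 76 = 929.
Check: 853 · 929 = 792437.

929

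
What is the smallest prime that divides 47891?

83

47891 is odd.
Digit sum 29, not divisible by 3.
Ends in 1: not divisible by 5.
7: 47891 = 7·6841 + 4
11: 47891 = 11·4353 + 8
13: 47891 = 13·3683 + 12
17: 47891 = 17·2817 + 2
19: 47891 = 19·2520 + 11
23: 47891 = 23·2082 + 5
29: 47891 = 29·1651 + 12
31: 47891 = 31·1544 + 27
37: 47891 = 37·1294 + 13
41: 47891 = 41·1168 + 3
43: 47891 = 43·1113 + 32
47: 47891 = 47·1018 + 45
53: 47891 = 53·903 + 32
59: 47891 = 59·811 + 42
61: 47891 = 61·785 + 6
67: 47891 = 67·714 + 53
71: 47891 = 71·674 + 37
73: 47891 = 73·656 + 3
79: 47891 = 79·606 + 17
83: 47891 = 83·577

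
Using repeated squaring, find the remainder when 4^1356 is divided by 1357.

685

4^1 ≡ 4 (mod 1357)
4^2 ≡ 4^2 = 16 ≡ 16 (mod 1357)
4^4 ≡ 16^2 = 256 ≡ 256 (mod 1357)
4^8 ≡ 256^2 = 65536 ≡ 400 (mod 1357)
4^16 ≡ 400^2 = 160000 ≡ 1231 (mod 1357)
4^32 ≡ 1231^2 = 1515361 ≡ 949 (mod 1357)
4^64 ≡ 949^2 = 900601 ≡ 910 (mod 1357)
4^128 ≡ 910^2 = 828100 ≡ 330 (mod 1357)
4^256 ≡ 330^2 = 108900 ≡ 340 (mod 1357)
4^512 ≡ 340^2 = 115600 ≡ 255 (mod 1357)
4^1024 ≡ 255^2 = 65025 ≡ 1246 (mod 1357)
1356 = 1024 + 256 + 64 + 8 + 4 in binary powers of 2.
So 4^1356 ≡ 1246 · 340 · 910 · 400 · 256 ≡ 685 (mod 1357).
Since 685 ≠ 1, base 4 is a Fermat witness: 1357 is composite.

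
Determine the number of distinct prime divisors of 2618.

2618 = 2 · 1309
1309 = 7 · 187
187 = 11 · 17
2618 = 2 · 7 · 11 · 17, which has 4 distinct prime factors.

4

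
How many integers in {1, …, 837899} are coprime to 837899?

801000

Factor: 837899 = 31 · 151 · 179.
φ(837899) = (31−1) · (151−1) · (179−1) = 30 · 150 · 178 = 801000.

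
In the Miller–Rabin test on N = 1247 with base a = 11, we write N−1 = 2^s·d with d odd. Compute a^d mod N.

1247 − 1 = 1246 = 2^1 · 623, so d = 623.
11^1 ≡ 11 (mod 1247)
11^2 ≡ 11^2 = 121 ≡ 121 (mod 1247)
11^4 ≡ 121^2 = 14641 ≡ 924 (mod 1247)
11^8 ≡ 924^2 = 853776 ≡ 828 (mod 1247)
11^16 ≡ 828^2 = 685584 ≡ 981 (mod 1247)
11^32 ≡ 981^2 = 962361 ≡ 924 (mod 1247)
11^64 ≡ 924^2 = 853776 ≡ 828 (mod 1247)
11^128 ≡ 828^2 = 685584 ≡ 981 (mod 1247)
11^256 ≡ 981^2 = 962361 ≡ 924 (mod 1247)
11^512 ≡ 924^2 = 853776 ≡ 828 (mod 1247)
623 = 512 + 64 + 32 + 8 + 4 + 2 + 1 in binary powers of 2.
So 11^623 ≡ 828 · 828 · 924 · 828 · 924 · 121 · 11 ≡ 302 (mod 1247).
Squaring chain: 302; never reaches −1, so base 11 is a Miller–Rabin witness that 1247 is composite.

302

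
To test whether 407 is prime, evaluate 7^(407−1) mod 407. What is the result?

81

7^1 ≡ 7 (mod 407)
7^2 ≡ 7^2 = 49 ≡ 49 (mod 407)
7^4 ≡ 49^2 = 2401 ≡ 366 (mod 407)
7^8 ≡ 366^2 = 133956 ≡ 53 (mod 407)
7^16 ≡ 53^2 = 2809 ≡ 367 (mod 407)
7^32 ≡ 367^2 = 134689 ≡ 379 (mod 407)
7^64 ≡ 379^2 = 143641 ≡ 377 (mod 407)
7^128 ≡ 377^2 = 142129 ≡ 86 (mod 407)
7^256 ≡ 86^2 = 7396 ≡ 70 (mod 407)
406 = 256 + 128 + 16 + 4 + 2 in binary powers of 2.
So 7^406 ≡ 70 · 86 · 367 · 366 · 49 ≡ 81 (mod 407).
Since 81 ≠ 1, base 7 is a Fermat witness: 407 is composite.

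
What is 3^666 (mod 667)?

660

3^1 ≡ 3 (mod 667)
3^2 ≡ 3^2 = 9 ≡ 9 (mod 667)
3^4 ≡ 9^2 = 81 ≡ 81 (mod 667)
3^8 ≡ 81^2 = 6561 ≡ 558 (mod 667)
3^16 ≡ 558^2 = 311364 ≡ 542 (mod 667)
3^32 ≡ 542^2 = 293764 ≡ 284 (mod 667)
3^64 ≡ 284^2 = 80656 ≡ 616 (mod 667)
3^128 ≡ 616^2 = 379456 ≡ 600 (mod 667)
3^256 ≡ 600^2 = 360000 ≡ 487 (mod 667)
3^512 ≡ 487^2 = 237169 ≡ 384 (mod 667)
666 = 512 + 128 + 16 + 8 + 2 in binary powers of 2.
So 3^666 ≡ 384 · 600 · 542 · 558 · 9 ≡ 660 (mod 667).
Since 660 ≠ 1, base 3 is a Fermat witness: 667 is composite.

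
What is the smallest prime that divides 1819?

1819 is odd.
Digit sum 19, not divisible by 3.
Ends in 9: not divisible by 5.
7: 1819 = 7·259 + 6
11: 1819 = 11·165 + 4
13: 1819 = 13·139 + 12
17: 1819 = 17·107

17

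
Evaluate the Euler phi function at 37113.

24288

Factor: 37113 = 3 · 89 · 139.
φ(37113) = (3−1) · (89−1) · (139−1) = 2 · 88 · 138 = 24288.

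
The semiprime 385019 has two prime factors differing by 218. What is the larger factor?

739

Since p = q + 218, we have 385019 = q(q + 218), so q² + 218q − 385019 = 0.
Discriminant: 218² + 4·385019 = 47524 + 1540076 = 1587600; √1587600 = 1260.
q = (−218 + 1260)/2 = 521, and p = q + 218 = 739.
Check: 521 · 739 = 385019.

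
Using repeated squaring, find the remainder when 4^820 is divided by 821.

1

4^1 ≡ 4 (mod 821)
4^2 ≡ 4^2 = 16 ≡ 16 (mod 821)
4^4 ≡ 16^2 = 256 ≡ 256 (mod 821)
4^8 ≡ 256^2 = 65536 ≡ 677 (mod 821)
4^16 ≡ 677^2 = 458329 ≡ 211 (mod 821)
4^32 ≡ 211^2 = 44521 ≡ 187 (mod 821)
4^64 ≡ 187^2 = 34969 ≡ 487 (mod 821)
4^128 ≡ 487^2 = 237169 ≡ 721 (mod 821)
4^256 ≡ 721^2 = 519841 ≡ 148 (mod 821)
4^512 ≡ 148^2 = 21904 ≡ 558 (mod 821)
820 = 512 + 256 + 32 + 16 + 4 in binary powers of 2.
So 4^820 ≡ 558 · 148 · 187 · 211 · 256 ≡ 1 (mod 821).
Since the result is 1, base 4 gives no evidence that 821 is composite.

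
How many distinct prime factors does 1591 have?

2

1591 = 37 · 43
1591 = 37 · 43, which has 2 distinct prime factors.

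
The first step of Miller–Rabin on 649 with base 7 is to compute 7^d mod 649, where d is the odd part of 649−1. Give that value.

315

649 − 1 = 648 = 2^3 · 81, so d = 81.
7^1 ≡ 7 (mod 649)
7^2 ≡ 7^2 = 49 ≡ 49 (mod 649)
7^4 ≡ 49^2 = 2401 ≡ 454 (mod 649)
7^8 ≡ 454^2 = 206116 ≡ 383 (mod 649)
7^16 ≡ 383^2 = 146689 ≡ 15 (mod 649)
7^32 ≡ 15^2 = 225 ≡ 225 (mod 649)
7^64 ≡ 225^2 = 50625 ≡ 3 (mod 649)
81 = 64 + 16 + 1 in binary powers of 2.
So 7^81 ≡ 3 · 15 · 7 ≡ 315 (mod 649).
Squaring chain: 315 → 577 → 641; never reaches −1, so base 7 is a Miller–Rabin witness that 649 is composite.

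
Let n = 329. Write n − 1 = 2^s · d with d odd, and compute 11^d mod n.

329 − 1 = 328 = 2^3 · 41, so d = 41.
11^1 ≡ 11 (mod 329)
11^2 ≡ 11^2 = 121 ≡ 121 (mod 329)
11^4 ≡ 121^2 = 14641 ≡ 165 (mod 329)
11^8 ≡ 165^2 = 27225 ≡ 247 (mod 329)
11^16 ≡ 247^2 = 61009 ≡ 144 (mod 329)
11^32 ≡ 144^2 = 20736 ≡ 9 (mod 329)
41 = 32 + 8 + 1 in binary powers of 2.
So 11^41 ≡ 9 · 247 · 11 ≡ 107 (mod 329).
Squaring chain: 107 → 263 → 79; never reaches −1, so base 11 is a Miller–Rabin witness that 329 is composite.

107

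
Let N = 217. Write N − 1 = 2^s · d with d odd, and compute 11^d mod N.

15

217 − 1 = 216 = 2^3 · 27, so d = 27.
11^1 ≡ 11 (mod 217)
11^2 ≡ 11^2 = 121 ≡ 121 (mod 217)
11^4 ≡ 121^2 = 14641 ≡ 102 (mod 217)
11^8 ≡ 102^2 = 10404 ≡ 205 (mod 217)
11^16 ≡ 205^2 = 42025 ≡ 144 (mod 217)
27 = 16 + 8 + 2 + 1 in binary powers of 2.
So 11^27 ≡ 144 · 205 · 121 · 11 ≡ 15 (mod 217).
Squaring chain: 15 → 8 → 64; never reaches −1, so base 11 is a Miller–Rabin witness that 217 is composite.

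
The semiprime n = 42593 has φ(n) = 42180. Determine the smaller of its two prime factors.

φ(n) = (p−1)(q−1) = n − (p+q) + 1, so p + q = 42593 − 42180 + 1 = 414.
p and q are the roots of t² − 414t + 42593 = 0.
Discriminant: 414² − 4·42593 = 171396 − 170372 = 1024; √1024 = 32.
q = (414 − 32)/2 = 191, p = (414 + 32)/2 = 223.
Check: 191 · 223 = 42593.

191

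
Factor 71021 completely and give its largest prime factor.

71021 = 29 · 2449
2449 = 31 · 79
79 is prime.
So 71021 = 29 · 31 · 79; the largest prime factor is 79.

79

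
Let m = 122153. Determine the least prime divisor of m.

122153 is odd.
Digit sum 14, not divisible by 3.
Ends in 3: not divisible by 5.
7: 122153 = 7·17450 + 3
11: 122153 = 11·11104 + 9
13: 122153 = 13·9396 + 5
17: 122153 = 17·7185 + 8
19: 122153 = 19·6429 + 2
23: 122153 = 23·5311

23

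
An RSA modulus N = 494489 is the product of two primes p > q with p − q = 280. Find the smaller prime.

Since p = q + 280, we have 494489 = q(q + 280), so q² + 280q − 494489 = 0.
Discriminant: 280² + 4·494489 = 78400 + 1977956 = 2056356; √2056356 = 1434.
q = (−280 + 1434)/2 = 577, and p = q + 280 = 857.
Check: 577 · 857 = 494489.

577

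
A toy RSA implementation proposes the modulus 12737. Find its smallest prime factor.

12737 is odd.
Digit sum 20, not divisible by 3.
Ends in 7: not divisible by 5.
7: 12737 = 7·1819 + 4
11: 12737 = 11·1157 + 10
13: 12737 = 13·979 + 10
17: 12737 = 17·749 + 4
19: 12737 = 19·670 + 7
23: 12737 = 23·553 + 18
29: 12737 = 29·439 + 6
31: 12737 = 31·410 + 27
37: 12737 = 37·344 + 9
41: 12737 = 41·310 + 27
43: 12737 = 43·296 + 9
47: 12737 = 47·271

47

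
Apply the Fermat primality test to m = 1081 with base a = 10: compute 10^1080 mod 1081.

813

10^1 ≡ 10 (mod 1081)
10^2 ≡ 10^2 = 100 ≡ 100 (mod 1081)
10^4 ≡ 100^2 = 10000 ≡ 271 (mod 1081)
10^8 ≡ 271^2 = 73441 ≡ 1014 (mod 1081)
10^16 ≡ 1014^2 = 1028196 ≡ 165 (mod 1081)
10^32 ≡ 165^2 = 27225 ≡ 200 (mod 1081)
10^64 ≡ 200^2 = 40000 ≡ 3 (mod 1081)
10^128 ≡ 3^2 = 9 ≡ 9 (mod 1081)
10^256 ≡ 9^2 = 81 ≡ 81 (mod 1081)
10^512 ≡ 81^2 = 6561 ≡ 75 (mod 1081)
10^1024 ≡ 75^2 = 5625 ≡ 220 (mod 1081)
1080 = 1024 + 32 + 16 + 8 in binary powers of 2.
So 10^1080 ≡ 220 · 200 · 165 · 1014 ≡ 813 (mod 1081).
Since 813 ≠ 1, base 10 is a Fermat witness: 1081 is composite.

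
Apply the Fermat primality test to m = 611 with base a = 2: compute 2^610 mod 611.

101

2^1 ≡ 2 (mod 611)
2^2 ≡ 2^2 = 4 ≡ 4 (mod 611)
2^4 ≡ 4^2 = 16 ≡ 16 (mod 611)
2^8 ≡ 16^2 = 256 ≡ 256 (mod 611)
2^16 ≡ 256^2 = 65536 ≡ 159 (mod 611)
2^32 ≡ 159^2 = 25281 ≡ 230 (mod 611)
2^64 ≡ 230^2 = 52900 ≡ 354 (mod 611)
2^128 ≡ 354^2 = 125316 ≡ 61 (mod 611)
2^256 ≡ 61^2 = 3721 ≡ 55 (mod 611)
2^512 ≡ 55^2 = 3025 ≡ 581 (mod 611)
610 = 512 + 64 + 32 + 2 in binary powers of 2.
So 2^610 ≡ 581 · 354 · 230 · 4 ≡ 101 (mod 611).
Since 101 ≠ 1, base 2 is a Fermat witness: 611 is composite.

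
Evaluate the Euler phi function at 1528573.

1482000

Factor: 1528573 = 53 · 151 · 191.
φ(1528573) = (53−1) · (151−1) · (191−1) = 52 · 150 · 190 = 1482000.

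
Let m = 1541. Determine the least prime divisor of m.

23

1541 is odd.
Digit sum 11, not divisible by 3.
Ends in 1: not divisible by 5.
7: 1541 = 7·220 + 1
11: 1541 = 11·140 + 1
13: 1541 = 13·118 + 7
17: 1541 = 17·90 + 11
19: 1541 = 19·81 + 2
23: 1541 = 23·67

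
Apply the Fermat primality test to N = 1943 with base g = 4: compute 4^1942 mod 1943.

4^1 ≡ 4 (mod 1943)
4^2 ≡ 4^2 = 16 ≡ 16 (mod 1943)
4^4 ≡ 16^2 = 256 ≡ 256 (mod 1943)
4^8 ≡ 256^2 = 65536 ≡ 1417 (mod 1943)
4^16 ≡ 1417^2 = 2007889 ≡ 770 (mod 1943)
4^32 ≡ 770^2 = 592900 ≡ 285 (mod 1943)
4^64 ≡ 285^2 = 81225 ≡ 1562 (mod 1943)
4^128 ≡ 1562^2 = 2439844 ≡ 1379 (mod 1943)
4^256 ≡ 1379^2 = 1901641 ≡ 1387 (mod 1943)
4^512 ≡ 1387^2 = 1923769 ≡ 199 (mod 1943)
4^1024 ≡ 199^2 = 39601 ≡ 741 (mod 1943)
1942 = 1024 + 512 + 256 + 128 + 16 + 4 + 2 in binary powers of 2.
So 4^1942 ≡ 741 · 199 · 1387 · 1379 · 770 · 256 · 16 ≡ 864 (mod 1943).
Since 864 ≠ 1, base 4 is a Fermat witness: 1943 is composite.

864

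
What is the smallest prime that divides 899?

899 is odd.
Digit sum 26, not divisible by 3.
Ends in 9: not divisible by 5.
7: 899 = 7·128 + 3
11: 899 = 11·81 + 8
13: 899 = 13·69 + 2
17: 899 = 17·52 + 15
19: 899 = 19·47 + 6
23: 899 = 23·39 + 2
29: 899 = 29·31

29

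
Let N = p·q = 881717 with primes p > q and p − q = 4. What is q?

Since p = q + 4, we have 881717 = q(q + 4), so q² + 4q − 881717 = 0.
Discriminant: 4² + 4·881717 = 16 + 3526868 = 3526884; √3526884 = 1878.
q = (−4 + 1878)/2 = 937, and p = q + 4 = 941.
Check: 937 · 941 = 881717.

937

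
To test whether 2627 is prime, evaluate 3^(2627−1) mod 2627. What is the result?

3^1 ≡ 3 (mod 2627)
3^2 ≡ 3^2 = 9 ≡ 9 (mod 2627)
3^4 ≡ 9^2 = 81 ≡ 81 (mod 2627)
3^8 ≡ 81^2 = 6561 ≡ 1307 (mod 2627)
3^16 ≡ 1307^2 = 1708249 ≡ 699 (mod 2627)
3^32 ≡ 699^2 = 488601 ≡ 2606 (mod 2627)
3^64 ≡ 2606^2 = 6791236 ≡ 441 (mod 2627)
3^128 ≡ 441^2 = 194481 ≡ 83 (mod 2627)
3^256 ≡ 83^2 = 6889 ≡ 1635 (mod 2627)
3^512 ≡ 1635^2 = 2673225 ≡ 1566 (mod 2627)
3^1024 ≡ 1566^2 = 2452356 ≡ 1365 (mod 2627)
3^2048 ≡ 1365^2 = 1863225 ≡ 682 (mod 2627)
2626 = 2048 + 512 + 64 + 2 in binary powers of 2.
So 3^2626 ≡ 682 · 1566 · 441 · 9 ≡ 1920 (mod 2627).
Since 1920 ≠ 1, base 3 is a Fermat witness: 2627 is composite.

1920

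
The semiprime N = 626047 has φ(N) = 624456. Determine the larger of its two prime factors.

883

φ(n) = (p−1)(q−1) = n − (p+q) + 1, so p + q = 626047 − 624456 + 1 = 1592.
p and q are the roots of t² − 1592t + 626047 = 0.
Discriminant: 1592² − 4·626047 = 2534464 − 2504188 = 30276; √30276 = 174.
q = (1592 − 174)/2 = 709, p = (1592 + 174)/2 = 883.
Check: 709 · 883 = 626047.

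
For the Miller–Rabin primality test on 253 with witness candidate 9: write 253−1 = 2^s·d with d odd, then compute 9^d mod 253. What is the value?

36

253 − 1 = 252 = 2^2 · 63, so d = 63.
9^1 ≡ 9 (mod 253)
9^2 ≡ 9^2 = 81 ≡ 81 (mod 253)
9^4 ≡ 81^2 = 6561 ≡ 236 (mod 253)
9^8 ≡ 236^2 = 55696 ≡ 36 (mod 253)
9^16 ≡ 36^2 = 1296 ≡ 31 (mod 253)
9^32 ≡ 31^2 = 961 ≡ 202 (mod 253)
63 = 32 + 16 + 8 + 4 + 2 + 1 in binary powers of 2.
So 9^63 ≡ 202 · 31 · 36 · 236 · 81 · 9 ≡ 36 (mod 253).
Squaring chain: 36 → 31; never reaches −1, so base 9 is a Miller–Rabin witness that 253 is composite.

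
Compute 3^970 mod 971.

1

3^1 ≡ 3 (mod 971)
3^2 ≡ 3^2 = 9 ≡ 9 (mod 971)
3^4 ≡ 9^2 = 81 ≡ 81 (mod 971)
3^8 ≡ 81^2 = 6561 ≡ 735 (mod 971)
3^16 ≡ 735^2 = 540225 ≡ 349 (mod 971)
3^32 ≡ 349^2 = 121801 ≡ 426 (mod 971)
3^64 ≡ 426^2 = 181476 ≡ 870 (mod 971)
3^128 ≡ 870^2 = 756900 ≡ 491 (mod 971)
3^256 ≡ 491^2 = 241081 ≡ 273 (mod 971)
3^512 ≡ 273^2 = 74529 ≡ 733 (mod 971)
970 = 512 + 256 + 128 + 64 + 8 + 2 in binary powers of 2.
So 3^970 ≡ 733 · 273 · 491 · 870 · 735 · 9 ≡ 1 (mod 971).
Since the result is 1, base 3 gives no evidence that 971 is composite.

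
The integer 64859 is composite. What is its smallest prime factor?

64859 is odd.
Digit sum 32, not divisible by 3.
Ends in 9: not divisible by 5.
7: 64859 = 7·9265 + 4
11: 64859 = 11·5896 + 3
13: 64859 = 13·4989 + 2
17: 64859 = 17·3815 + 4
19: 64859 = 19·3413 + 12
23: 64859 = 23·2819 + 22
29: 64859 = 29·2236 + 15
31: 64859 = 31·2092 + 7
37: 64859 = 37·1752 + 35
41: 64859 = 41·1581 + 38
43: 64859 = 43·1508 + 15
47: 64859 = 47·1379 + 46
53: 64859 = 53·1223 + 40
59: 64859 = 59·1099 + 18
61: 64859 = 61·1063 + 16
67: 64859 = 67·968 + 3
71: 64859 = 71·913 + 36
73: 64859 = 73·888 + 35
79: 64859 = 79·821

79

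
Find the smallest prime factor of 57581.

57581 is odd.
Digit sum 26, not divisible by 3.
Ends in 1: not divisible by 5.
7: 57581 = 7·8225 + 6
11: 57581 = 11·5234 + 7
13: 57581 = 13·4429 + 4
17: 57581 = 17·3387 + 2
19: 57581 = 19·3030 + 11
23: 57581 = 23·2503 + 12
29: 57581 = 29·1985 + 16
31: 57581 = 31·1857 + 14
37: 57581 = 37·1556 + 9
41: 57581 = 41·1404 + 17
43: 57581 = 43·1339 + 4
47: 57581 = 47·1225 + 6
53: 57581 = 53·1086 + 23
59: 57581 = 59·975 + 56
61: 57581 = 61·943 + 58
67: 57581 = 67·859 + 28
71: 57581 = 71·811

71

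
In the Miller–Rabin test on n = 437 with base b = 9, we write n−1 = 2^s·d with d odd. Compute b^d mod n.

437 − 1 = 436 = 2^2 · 109, so d = 109.
9^1 ≡ 9 (mod 437)
9^2 ≡ 9^2 = 81 ≡ 81 (mod 437)
9^4 ≡ 81^2 = 6561 ≡ 6 (mod 437)
9^8 ≡ 6^2 = 36 ≡ 36 (mod 437)
9^16 ≡ 36^2 = 1296 ≡ 422 (mod 437)
9^32 ≡ 422^2 = 178084 ≡ 225 (mod 437)
9^64 ≡ 225^2 = 50625 ≡ 370 (mod 437)
109 = 64 + 32 + 8 + 4 + 1 in binary powers of 2.
So 9^109 ≡ 370 · 225 · 36 · 6 · 9 ≡ 294 (mod 437).
Squaring chain: 294 → 347; never reaches −1, so base 9 is a Miller–Rabin witness that 437 is composite.

294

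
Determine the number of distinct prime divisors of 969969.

969969 = 3 · 323323
323323 = 7 · 46189
46189 = 11 · 4199
4199 = 13 · 323
323 = 17 · 19
969969 = 3 · 7 · 11 · 13 · 17 · 19, which has 6 distinct prime factors.

6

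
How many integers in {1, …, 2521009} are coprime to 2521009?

2457840

Factor: 2521009 = 67 · 191 · 197.
φ(2521009) = (67−1) · (191−1) · (197−1) = 66 · 190 · 196 = 2457840.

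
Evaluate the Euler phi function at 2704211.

Factor: 2704211 = 107 · 127 · 199.
φ(2704211) = (107−1) · (127−1) · (199−1) = 106 · 126 · 198 = 2644488.

2644488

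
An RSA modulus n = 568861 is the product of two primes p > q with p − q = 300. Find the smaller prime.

Since p = q + 300, we have 568861 = q(q + 300), so q² + 300q − 568861 = 0.
Discriminant: 300² + 4·568861 = 90000 + 2275444 = 2365444; √2365444 = 1538.
q = (−300 + 1538)/2 = 619, and p = q + 300 = 919.
Check: 619 · 919 = 568861.

619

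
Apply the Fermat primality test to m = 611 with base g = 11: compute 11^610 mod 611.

335

11^1 ≡ 11 (mod 611)
11^2 ≡ 11^2 = 121 ≡ 121 (mod 611)
11^4 ≡ 121^2 = 14641 ≡ 588 (mod 611)
11^8 ≡ 588^2 = 345744 ≡ 529 (mod 611)
11^16 ≡ 529^2 = 279841 ≡ 3 (mod 611)
11^32 ≡ 3^2 = 9 ≡ 9 (mod 611)
11^64 ≡ 9^2 = 81 ≡ 81 (mod 611)
11^128 ≡ 81^2 = 6561 ≡ 451 (mod 611)
11^256 ≡ 451^2 = 203401 ≡ 549 (mod 611)
11^512 ≡ 549^2 = 301401 ≡ 178 (mod 611)
610 = 512 + 64 + 32 + 2 in binary powers of 2.
So 11^610 ≡ 178 · 81 · 9 · 121 ≡ 335 (mod 611).
Since 335 ≠ 1, base 11 is a Fermat witness: 611 is composite.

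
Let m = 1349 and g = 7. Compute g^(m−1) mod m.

7^1 ≡ 7 (mod 1349)
7^2 ≡ 7^2 = 49 ≡ 49 (mod 1349)
7^4 ≡ 49^2 = 2401 ≡ 1052 (mod 1349)
7^8 ≡ 1052^2 = 1106704 ≡ 524 (mod 1349)
7^16 ≡ 524^2 = 274576 ≡ 729 (mod 1349)
7^32 ≡ 729^2 = 531441 ≡ 1284 (mod 1349)
7^64 ≡ 1284^2 = 1648656 ≡ 178 (mod 1349)
7^128 ≡ 178^2 = 31684 ≡ 657 (mod 1349)
7^256 ≡ 657^2 = 431649 ≡ 1318 (mod 1349)
7^512 ≡ 1318^2 = 1737124 ≡ 961 (mod 1349)
7^1024 ≡ 961^2 = 923521 ≡ 805 (mod 1349)
1348 = 1024 + 256 + 64 + 4 in binary powers of 2.
So 7^1348 ≡ 805 · 1318 · 178 · 1052 ≡ 292 (mod 1349).
Since 292 ≠ 1, base 7 is a Fermat witness: 1349 is composite.

292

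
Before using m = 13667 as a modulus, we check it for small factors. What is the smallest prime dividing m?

13667 is odd.
Digit sum 23, not divisible by 3.
Ends in 7: not divisible by 5.
7: 13667 = 7·1952 + 3
11: 13667 = 11·1242 + 5
13: 13667 = 13·1051 + 4
17: 13667 = 17·803 + 16
19: 13667 = 19·719 + 6
23: 13667 = 23·594 + 5
29: 13667 = 29·471 + 8
31: 13667 = 31·440 + 27
37: 13667 = 37·369 + 14
41: 13667 = 41·333 + 14
43: 13667 = 43·317 + 36
47: 13667 = 47·290 + 37
53: 13667 = 53·257 + 46
59: 13667 = 59·231 + 38
61: 13667 = 61·224 + 3
67: 13667 = 67·203 + 66
71: 13667 = 71·192 + 35
73: 13667 = 73·187 + 16
79: 13667 = 79·173

79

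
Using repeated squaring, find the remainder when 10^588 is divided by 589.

10^1 ≡ 10 (mod 589)
10^2 ≡ 10^2 = 100 ≡ 100 (mod 589)
10^4 ≡ 100^2 = 10000 ≡ 576 (mod 589)
10^8 ≡ 576^2 = 331776 ≡ 169 (mod 589)
10^16 ≡ 169^2 = 28561 ≡ 289 (mod 589)
10^32 ≡ 289^2 = 83521 ≡ 472 (mod 589)
10^64 ≡ 472^2 = 222784 ≡ 142 (mod 589)
10^128 ≡ 142^2 = 20164 ≡ 138 (mod 589)
10^256 ≡ 138^2 = 19044 ≡ 196 (mod 589)
10^512 ≡ 196^2 = 38416 ≡ 131 (mod 589)
588 = 512 + 64 + 8 + 4 in binary powers of 2.
So 10^588 ≡ 131 · 142 · 169 · 576 ≡ 349 (mod 589).
Since 349 ≠ 1, base 10 is a Fermat witness: 589 is composite.

349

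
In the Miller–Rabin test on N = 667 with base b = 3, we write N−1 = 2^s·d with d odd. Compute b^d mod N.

667 − 1 = 666 = 2^1 · 333, so d = 333.
3^1 ≡ 3 (mod 667)
3^2 ≡ 3^2 = 9 ≡ 9 (mod 667)
3^4 ≡ 9^2 = 81 ≡ 81 (mod 667)
3^8 ≡ 81^2 = 6561 ≡ 558 (mod 667)
3^16 ≡ 558^2 = 311364 ≡ 542 (mod 667)
3^32 ≡ 542^2 = 293764 ≡ 284 (mod 667)
3^64 ≡ 284^2 = 80656 ≡ 616 (mod 667)
3^128 ≡ 616^2 = 379456 ≡ 600 (mod 667)
3^256 ≡ 600^2 = 360000 ≡ 487 (mod 667)
333 = 256 + 64 + 8 + 4 + 1 in binary powers of 2.
So 3^333 ≡ 487 · 616 · 558 · 81 · 3 ≡ 188 (mod 667).
Squaring chain: 188; never reaches −1, so base 3 is a Miller–Rabin witness that 667 is composite.

188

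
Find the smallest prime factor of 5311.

5311 is odd.
Digit sum 10, not divisible by 3.
Ends in 1: not divisible by 5.
7: 5311 = 7·758 + 5
11: 5311 = 11·482 + 9
13: 5311 = 13·408 + 7
17: 5311 = 17·312 + 7
19: 5311 = 19·279 + 10
23: 5311 = 23·230 + 21
29: 5311 = 29·183 + 4
31: 5311 = 31·171 + 10
37: 5311 = 37·143 + 20
41: 5311 = 41·129 + 22
43: 5311 = 43·123 + 22
47: 5311 = 47·113

47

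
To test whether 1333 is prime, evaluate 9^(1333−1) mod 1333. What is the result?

250

9^1 ≡ 9 (mod 1333)
9^2 ≡ 9^2 = 81 ≡ 81 (mod 1333)
9^4 ≡ 81^2 = 6561 ≡ 1229 (mod 1333)
9^8 ≡ 1229^2 = 1510441 ≡ 152 (mod 1333)
9^16 ≡ 152^2 = 23104 ≡ 443 (mod 1333)
9^32 ≡ 443^2 = 196249 ≡ 298 (mod 1333)
9^64 ≡ 298^2 = 88804 ≡ 826 (mod 1333)
9^128 ≡ 826^2 = 682276 ≡ 1113 (mod 1333)
9^256 ≡ 1113^2 = 1238769 ≡ 412 (mod 1333)
9^512 ≡ 412^2 = 169744 ≡ 453 (mod 1333)
9^1024 ≡ 453^2 = 205209 ≡ 1260 (mod 1333)
1332 = 1024 + 256 + 32 + 16 + 4 in binary powers of 2.
So 9^1332 ≡ 1260 · 412 · 298 · 443 · 1229 ≡ 250 (mod 1333).
Since 250 ≠ 1, base 9 is a Fermat witness: 1333 is composite.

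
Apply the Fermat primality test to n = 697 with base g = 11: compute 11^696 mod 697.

11^1 ≡ 11 (mod 697)
11^2 ≡ 11^2 = 121 ≡ 121 (mod 697)
11^4 ≡ 121^2 = 14641 ≡ 4 (mod 697)
11^8 ≡ 4^2 = 16 ≡ 16 (mod 697)
11^16 ≡ 16^2 = 256 ≡ 256 (mod 697)
11^32 ≡ 256^2 = 65536 ≡ 18 (mod 697)
11^64 ≡ 18^2 = 324 ≡ 324 (mod 697)
11^128 ≡ 324^2 = 104976 ≡ 426 (mod 697)
11^256 ≡ 426^2 = 181476 ≡ 256 (mod 697)
11^512 ≡ 256^2 = 65536 ≡ 18 (mod 697)
696 = 512 + 128 + 32 + 16 + 8 in binary powers of 2.
So 11^696 ≡ 18 · 426 · 18 · 256 · 16 ≡ 543 (mod 697).
Since 543 ≠ 1, base 11 is a Fermat witness: 697 is composite.

543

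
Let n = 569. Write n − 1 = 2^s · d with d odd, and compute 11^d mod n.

569 − 1 = 568 = 2^3 · 71, so d = 71.
11^1 ≡ 11 (mod 569)
11^2 ≡ 11^2 = 121 ≡ 121 (mod 569)
11^4 ≡ 121^2 = 14641 ≡ 416 (mod 569)
11^8 ≡ 416^2 = 173056 ≡ 80 (mod 569)
11^16 ≡ 80^2 = 6400 ≡ 141 (mod 569)
11^32 ≡ 141^2 = 19881 ≡ 535 (mod 569)
11^64 ≡ 535^2 = 286225 ≡ 18 (mod 569)
71 = 64 + 4 + 2 + 1 in binary powers of 2.
So 11^71 ≡ 18 · 416 · 121 · 11 ≡ 493 (mod 569).
Squaring chain: 493 → 86 → 568; reaches −1, so base 11 does not prove 569 composite.

493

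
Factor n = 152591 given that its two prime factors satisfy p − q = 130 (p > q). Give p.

Since p = q + 130, we have 152591 = q(q + 130), so q² + 130q − 152591 = 0.
Discriminant: 130² + 4·152591 = 16900 + 610364 = 627264; √627264 = 792.
q = (−130 + 792)/2 = 331, and p = q + 130 = 461.
Check: 331 · 461 = 152591.

461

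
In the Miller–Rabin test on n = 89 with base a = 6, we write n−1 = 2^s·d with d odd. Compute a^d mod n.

37

89 − 1 = 88 = 2^3 · 11, so d = 11.
6^1 ≡ 6 (mod 89)
6^2 ≡ 6^2 = 36 ≡ 36 (mod 89)
6^4 ≡ 36^2 = 1296 ≡ 50 (mod 89)
6^8 ≡ 50^2 = 2500 ≡ 8 (mod 89)
11 = 8 + 2 + 1 in binary powers of 2.
So 6^11 ≡ 8 · 36 · 6 ≡ 37 (mod 89).
Squaring chain: 37 → 34 → 88; reaches −1, so base 6 does not prove 89 composite.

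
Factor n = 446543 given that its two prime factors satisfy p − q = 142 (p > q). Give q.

Since p = q + 142, we have 446543 = q(q + 142), so q² + 142q − 446543 = 0.
Discriminant: 142² + 4·446543 = 20164 + 1786172 = 1806336; √1806336 = 1344.
q = (−142 + 1344)/2 = 601, and p = q + 142 = 743.
Check: 601 · 743 = 446543.

601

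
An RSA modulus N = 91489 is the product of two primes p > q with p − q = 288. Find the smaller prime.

Since p = q + 288, we have 91489 = q(q + 288), so q² + 288q − 91489 = 0.
Discriminant: 288² + 4·91489 = 82944 + 365956 = 448900; √448900 = 670.
q = (−288 + 670)/2 = 191, and p = q + 288 = 479.
Check: 191 · 479 = 91489.

191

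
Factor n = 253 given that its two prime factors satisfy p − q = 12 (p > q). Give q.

Since p = q + 12, we have 253 = q(q + 12), so q² + 12q − 253 = 0.
Discriminant: 12² + 4·253 = 144 + 1012 = 1156; √1156 = 34.
q = (−12 + 34)/2 = 11, and p = q + 12 = 23.
Check: 11 · 23 = 253.

11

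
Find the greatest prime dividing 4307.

73

4307 = 59 · 73
73 is prime.
So 4307 = 59 · 73; the largest prime factor is 73.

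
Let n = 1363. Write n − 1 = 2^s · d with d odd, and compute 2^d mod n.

1363 − 1 = 1362 = 2^1 · 681, so d = 681.
2^1 ≡ 2 (mod 1363)
2^2 ≡ 2^2 = 4 ≡ 4 (mod 1363)
2^4 ≡ 4^2 = 16 ≡ 16 (mod 1363)
2^8 ≡ 16^2 = 256 ≡ 256 (mod 1363)
2^16 ≡ 256^2 = 65536 ≡ 112 (mod 1363)
2^32 ≡ 112^2 = 12544 ≡ 277 (mod 1363)
2^64 ≡ 277^2 = 76729 ≡ 401 (mod 1363)
2^128 ≡ 401^2 = 160801 ≡ 1330 (mod 1363)
2^256 ≡ 1330^2 = 1768900 ≡ 1089 (mod 1363)
2^512 ≡ 1089^2 = 1185921 ≡ 111 (mod 1363)
681 = 512 + 128 + 32 + 8 + 1 in binary powers of 2.
So 2^681 ≡ 111 · 1330 · 277 · 256 · 2 ≡ 686 (mod 1363).
Squaring chain: 686; never reaches −1, so base 2 is a Miller–Rabin witness that 1363 is composite.

686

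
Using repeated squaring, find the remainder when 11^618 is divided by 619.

11^1 ≡ 11 (mod 619)
11^2 ≡ 11^2 = 121 ≡ 121 (mod 619)
11^4 ≡ 121^2 = 14641 ≡ 404 (mod 619)
11^8 ≡ 404^2 = 163216 ≡ 419 (mod 619)
11^16 ≡ 419^2 = 175561 ≡ 384 (mod 619)
11^32 ≡ 384^2 = 147456 ≡ 134 (mod 619)
11^64 ≡ 134^2 = 17956 ≡ 5 (mod 619)
11^128 ≡ 5^2 = 25 ≡ 25 (mod 619)
11^256 ≡ 25^2 = 625 ≡ 6 (mod 619)
11^512 ≡ 6^2 = 36 ≡ 36 (mod 619)
618 = 512 + 64 + 32 + 8 + 2 in binary powers of 2.
So 11^618 ≡ 36 · 5 · 134 · 419 · 121 ≡ 1 (mod 619).
Since the result is 1, base 11 gives no evidence that 619 is composite.

1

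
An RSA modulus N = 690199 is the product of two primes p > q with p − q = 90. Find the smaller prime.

Since p = q + 90, we have 690199 = q(q + 90), so q² + 90q − 690199 = 0.
Discriminant: 90² + 4·690199 = 8100 + 2760796 = 2768896; √2768896 = 1664.
q = (−90 + 1664)/2 = 787, and p = q + 90 = 877.
Check: 787 · 877 = 690199.

787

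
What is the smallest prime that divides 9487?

53

9487 is odd.
Digit sum 28, not divisible by 3.
Ends in 7: not divisible by 5.
7: 9487 = 7·1355 + 2
11: 9487 = 11·862 + 5
13: 9487 = 13·729 + 10
17: 9487 = 17·558 + 1
19: 9487 = 19·499 + 6
23: 9487 = 23·412 + 11
29: 9487 = 29·327 + 4
31: 9487 = 31·306 + 1
37: 9487 = 37·256 + 15
41: 9487 = 41·231 + 16
43: 9487 = 43·220 + 27
47: 9487 = 47·201 + 40
53: 9487 = 53·179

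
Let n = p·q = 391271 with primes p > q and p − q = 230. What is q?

Since p = q + 230, we have 391271 = q(q + 230), so q² + 230q − 391271 = 0.
Discriminant: 230² + 4·391271 = 52900 + 1565084 = 1617984; √1617984 = 1272.
q = (−230 + 1272)/2 = 521, and p = q + 230 = 751.
Check: 521 · 751 = 391271.

521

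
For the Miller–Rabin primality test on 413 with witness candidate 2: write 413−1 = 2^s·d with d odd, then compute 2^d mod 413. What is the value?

413 − 1 = 412 = 2^2 · 103, so d = 103.
2^1 ≡ 2 (mod 413)
2^2 ≡ 2^2 = 4 ≡ 4 (mod 413)
2^4 ≡ 4^2 = 16 ≡ 16 (mod 413)
2^8 ≡ 16^2 = 256 ≡ 256 (mod 413)
2^16 ≡ 256^2 = 65536 ≡ 282 (mod 413)
2^32 ≡ 282^2 = 79524 ≡ 228 (mod 413)
2^64 ≡ 228^2 = 51984 ≡ 359 (mod 413)
103 = 64 + 32 + 4 + 2 + 1 in binary powers of 2.
So 2^103 ≡ 359 · 228 · 16 · 4 · 2 ≡ 72 (mod 413).
Squaring chain: 72 → 228; never reaches −1, so base 2 is a Miller–Rabin witness that 413 is composite.

72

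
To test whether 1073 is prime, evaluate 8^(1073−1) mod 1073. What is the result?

803

8^1 ≡ 8 (mod 1073)
8^2 ≡ 8^2 = 64 ≡ 64 (mod 1073)
8^4 ≡ 64^2 = 4096 ≡ 877 (mod 1073)
8^8 ≡ 877^2 = 769129 ≡ 861 (mod 1073)
8^16 ≡ 861^2 = 741321 ≡ 951 (mod 1073)
8^32 ≡ 951^2 = 904401 ≡ 935 (mod 1073)
8^64 ≡ 935^2 = 874225 ≡ 803 (mod 1073)
8^128 ≡ 803^2 = 644809 ≡ 1009 (mod 1073)
8^256 ≡ 1009^2 = 1018081 ≡ 877 (mod 1073)
8^512 ≡ 877^2 = 769129 ≡ 861 (mod 1073)
8^1024 ≡ 861^2 = 741321 ≡ 951 (mod 1073)
1072 = 1024 + 32 + 16 in binary powers of 2.
So 8^1072 ≡ 951 · 935 · 951 ≡ 803 (mod 1073).
Since 803 ≠ 1, base 8 is a Fermat witness: 1073 is composite.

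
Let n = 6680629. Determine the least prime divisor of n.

59

6680629 is odd.
Digit sum 37, not divisible by 3.
Ends in 9: not divisible by 5.
7: 6680629 = 7·954375 + 4
11: 6680629 = 11·607329 + 10
13: 6680629 = 13·513894 + 7
17: 6680629 = 17·392978 + 3
19: 6680629 = 19·351612 + 1
23: 6680629 = 23·290462 + 3
29: 6680629 = 29·230366 + 15
31: 6680629 = 31·215504 + 5
37: 6680629 = 37·180557 + 20
41: 6680629 = 41·162942 + 7
43: 6680629 = 43·155363 + 20
47: 6680629 = 47·142141 + 2
53: 6680629 = 53·126049 + 32
59: 6680629 = 59·113231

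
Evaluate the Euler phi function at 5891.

Factor: 5891 = 43 · 137.
φ(5891) = (43−1) · (137−1) = 42 · 136 = 5712.

5712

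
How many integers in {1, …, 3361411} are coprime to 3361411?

3292800

Factor: 3361411 = 113 · 151 · 197.
φ(3361411) = (113−1) · (151−1) · (197−1) = 112 · 150 · 196 = 3292800.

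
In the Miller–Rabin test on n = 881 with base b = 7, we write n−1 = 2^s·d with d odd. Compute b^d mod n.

85

881 − 1 = 880 = 2^4 · 55, so d = 55.
7^1 ≡ 7 (mod 881)
7^2 ≡ 7^2 = 49 ≡ 49 (mod 881)
7^4 ≡ 49^2 = 2401 ≡ 639 (mod 881)
7^8 ≡ 639^2 = 408321 ≡ 418 (mod 881)
7^16 ≡ 418^2 = 174724 ≡ 286 (mod 881)
7^32 ≡ 286^2 = 81796 ≡ 744 (mod 881)
55 = 32 + 16 + 4 + 2 + 1 in binary powers of 2.
So 7^55 ≡ 744 · 286 · 639 · 49 · 7 ≡ 85 (mod 881).
Squaring chain: 85 → 177 → 494 → 880; reaches −1, so base 7 does not prove 881 composite.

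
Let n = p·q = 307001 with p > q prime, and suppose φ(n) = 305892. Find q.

φ(n) = (p−1)(q−1) = n − (p+q) + 1, so p + q = 307001 − 305892 + 1 = 1110.
p and q are the roots of t² − 1110t + 307001 = 0.
Discriminant: 1110² − 4·307001 = 1232100 − 1228004 = 4096; √4096 = 64.
q = (1110 − 64)/2 = 523, p = (1110 + 64)/2 = 587.
Check: 523 · 587 = 307001.

523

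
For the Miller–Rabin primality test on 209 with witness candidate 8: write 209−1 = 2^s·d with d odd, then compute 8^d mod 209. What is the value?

209 − 1 = 208 = 2^4 · 13, so d = 13.
8^1 ≡ 8 (mod 209)
8^2 ≡ 8^2 = 64 ≡ 64 (mod 209)
8^4 ≡ 64^2 = 4096 ≡ 125 (mod 209)
8^8 ≡ 125^2 = 15625 ≡ 159 (mod 209)
13 = 8 + 4 + 1 in binary powers of 2.
So 8^13 ≡ 159 · 125 · 8 ≡ 160 (mod 209).
Squaring chain: 160 → 102 → 163 → 26; never reaches −1, so base 8 is a Miller–Rabin witness that 209 is composite.

160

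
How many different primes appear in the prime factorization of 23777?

23777 = 13 · 1829
1829 = 31 · 59
23777 = 13 · 31 · 59, which has 3 distinct prime factors.

3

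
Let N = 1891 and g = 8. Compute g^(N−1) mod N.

8^1 ≡ 8 (mod 1891)
8^2 ≡ 8^2 = 64 ≡ 64 (mod 1891)
8^4 ≡ 64^2 = 4096 ≡ 314 (mod 1891)
8^8 ≡ 314^2 = 98596 ≡ 264 (mod 1891)
8^16 ≡ 264^2 = 69696 ≡ 1620 (mod 1891)
8^32 ≡ 1620^2 = 2624400 ≡ 1583 (mod 1891)
8^64 ≡ 1583^2 = 2505889 ≡ 314 (mod 1891)
8^128 ≡ 314^2 = 98596 ≡ 264 (mod 1891)
8^256 ≡ 264^2 = 69696 ≡ 1620 (mod 1891)
8^512 ≡ 1620^2 = 2624400 ≡ 1583 (mod 1891)
8^1024 ≡ 1583^2 = 2505889 ≡ 314 (mod 1891)
1890 = 1024 + 512 + 256 + 64 + 32 + 2 in binary powers of 2.
So 8^1890 ≡ 314 · 1583 · 1620 · 314 · 1583 · 64 ≡ 1768 (mod 1891).
Since 1768 ≠ 1, base 8 is a Fermat witness: 1891 is composite.

1768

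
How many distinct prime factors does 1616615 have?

1616615 = 5 · 323323
323323 = 7 · 46189
46189 = 11 · 4199
4199 = 13 · 323
323 = 17 · 19
1616615 = 5 · 7 · 11 · 13 · 17 · 19, which has 6 distinct prime factors.

6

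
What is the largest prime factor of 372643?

372643 = 53 · 7031
7031 = 79 · 89
89 is prime.
So 372643 = 53 · 79 · 89; the largest prime factor is 89.

89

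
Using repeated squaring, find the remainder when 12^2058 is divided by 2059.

12^1 ≡ 12 (mod 2059)
12^2 ≡ 12^2 = 144 ≡ 144 (mod 2059)
12^4 ≡ 144^2 = 20736 ≡ 146 (mod 2059)
12^8 ≡ 146^2 = 21316 ≡ 726 (mod 2059)
12^16 ≡ 726^2 = 527076 ≡ 2031 (mod 2059)
12^32 ≡ 2031^2 = 4124961 ≡ 784 (mod 2059)
12^64 ≡ 784^2 = 614656 ≡ 1074 (mod 2059)
12^128 ≡ 1074^2 = 1153476 ≡ 436 (mod 2059)
12^256 ≡ 436^2 = 190096 ≡ 668 (mod 2059)
12^512 ≡ 668^2 = 446224 ≡ 1480 (mod 2059)
12^1024 ≡ 1480^2 = 2190400 ≡ 1683 (mod 2059)
12^2048 ≡ 1683^2 = 2832489 ≡ 1364 (mod 2059)
2058 = 2048 + 8 + 2 in binary powers of 2.
So 12^2058 ≡ 1364 · 726 · 144 ≡ 1971 (mod 2059).
Since 1971 ≠ 1, base 12 is a Fermat witness: 2059 is composite.

1971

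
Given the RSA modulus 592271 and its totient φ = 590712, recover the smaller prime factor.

653

φ(n) = (p−1)(q−1) = n − (p+q) + 1, so p + q = 592271 − 590712 + 1 = 1560.
p and q are the roots of t² − 1560t + 592271 = 0.
Discriminant: 1560² − 4·592271 = 2433600 − 2369084 = 64516; √64516 = 254.
q = (1560 − 254)/2 = 653, p = (1560 + 254)/2 = 907.
Check: 653 · 907 = 592271.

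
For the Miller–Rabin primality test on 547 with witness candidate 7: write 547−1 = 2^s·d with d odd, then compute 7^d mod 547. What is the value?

547 − 1 = 546 = 2^1 · 273, so d = 273.
7^1 ≡ 7 (mod 547)
7^2 ≡ 7^2 = 49 ≡ 49 (mod 547)
7^4 ≡ 49^2 = 2401 ≡ 213 (mod 547)
7^8 ≡ 213^2 = 45369 ≡ 515 (mod 547)
7^16 ≡ 515^2 = 265225 ≡ 477 (mod 547)
7^32 ≡ 477^2 = 227529 ≡ 524 (mod 547)
7^64 ≡ 524^2 = 274576 ≡ 529 (mod 547)
7^128 ≡ 529^2 = 279841 ≡ 324 (mod 547)
7^256 ≡ 324^2 = 104976 ≡ 499 (mod 547)
273 = 256 + 16 + 1 in binary powers of 2.
So 7^273 ≡ 499 · 477 · 7 ≡ 546 (mod 547).
Since 7^d ≡ 546 (mod 547), base 7 does not prove 547 composite.

546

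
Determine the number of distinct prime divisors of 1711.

2

1711 = 29 · 59
1711 = 29 · 59, which has 2 distinct prime factors.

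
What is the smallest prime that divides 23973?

23973 is odd.
Digit sum 24, divisible by 3.

3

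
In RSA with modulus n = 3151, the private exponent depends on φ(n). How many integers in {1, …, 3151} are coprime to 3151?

Factor: 3151 = 23 · 137.
φ(3151) = (23−1) · (137−1) = 22 · 136 = 2992.

2992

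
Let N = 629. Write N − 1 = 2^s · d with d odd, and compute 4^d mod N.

629 − 1 = 628 = 2^2 · 157, so d = 157.
4^1 ≡ 4 (mod 629)
4^2 ≡ 4^2 = 16 ≡ 16 (mod 629)
4^4 ≡ 16^2 = 256 ≡ 256 (mod 629)
4^8 ≡ 256^2 = 65536 ≡ 120 (mod 629)
4^16 ≡ 120^2 = 14400 ≡ 562 (mod 629)
4^32 ≡ 562^2 = 315844 ≡ 86 (mod 629)
4^64 ≡ 86^2 = 7396 ≡ 477 (mod 629)
4^128 ≡ 477^2 = 227529 ≡ 460 (mod 629)
157 = 128 + 16 + 8 + 4 + 1 in binary powers of 2.
So 4^157 ≡ 460 · 562 · 120 · 256 · 4 ≡ 225 (mod 629).
Squaring chain: 225 → 305; never reaches −1, so base 4 is a Miller–Rabin witness that 629 is composite.

225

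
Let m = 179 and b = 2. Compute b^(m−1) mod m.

1

2^1 ≡ 2 (mod 179)
2^2 ≡ 2^2 = 4 ≡ 4 (mod 179)
2^4 ≡ 4^2 = 16 ≡ 16 (mod 179)
2^8 ≡ 16^2 = 256 ≡ 77 (mod 179)
2^16 ≡ 77^2 = 5929 ≡ 22 (mod 179)
2^32 ≡ 22^2 = 484 ≡ 126 (mod 179)
2^64 ≡ 126^2 = 15876 ≡ 124 (mod 179)
2^128 ≡ 124^2 = 15376 ≡ 161 (mod 179)
178 = 128 + 32 + 16 + 2 in binary powers of 2.
So 2^178 ≡ 161 · 126 · 22 · 4 ≡ 1 (mod 179).
Since the result is 1, base 2 gives no evidence that 179 is composite.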